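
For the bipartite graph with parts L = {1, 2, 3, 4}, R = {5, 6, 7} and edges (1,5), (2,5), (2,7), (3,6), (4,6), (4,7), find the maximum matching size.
3 (matching: (1,5), (2,7), (3,6); upper bound min(|L|,|R|) = min(4,3) = 3)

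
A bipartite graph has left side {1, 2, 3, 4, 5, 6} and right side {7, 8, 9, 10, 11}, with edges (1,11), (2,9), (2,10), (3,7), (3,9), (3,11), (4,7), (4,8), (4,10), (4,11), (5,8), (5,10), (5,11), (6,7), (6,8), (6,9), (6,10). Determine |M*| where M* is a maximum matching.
5 (matching: (1,11), (2,10), (3,9), (4,8), (6,7); upper bound min(|L|,|R|) = min(6,5) = 5)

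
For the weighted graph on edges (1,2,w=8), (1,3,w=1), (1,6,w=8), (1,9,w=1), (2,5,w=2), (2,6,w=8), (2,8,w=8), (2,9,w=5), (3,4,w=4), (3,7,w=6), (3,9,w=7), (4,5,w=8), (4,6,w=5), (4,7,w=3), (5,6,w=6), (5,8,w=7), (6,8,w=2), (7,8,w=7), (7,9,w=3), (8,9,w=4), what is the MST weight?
21 (MST edges: (1,3,w=1), (1,9,w=1), (2,5,w=2), (2,9,w=5), (4,7,w=3), (6,8,w=2), (7,9,w=3), (8,9,w=4); sum of weights 1 + 1 + 2 + 5 + 3 + 2 + 3 + 4 = 21)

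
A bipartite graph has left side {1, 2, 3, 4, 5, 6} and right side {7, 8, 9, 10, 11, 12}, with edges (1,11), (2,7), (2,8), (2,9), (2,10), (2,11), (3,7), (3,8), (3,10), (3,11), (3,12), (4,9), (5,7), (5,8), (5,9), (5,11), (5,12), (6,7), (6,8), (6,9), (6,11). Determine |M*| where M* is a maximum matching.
6 (matching: (1,11), (2,10), (3,12), (4,9), (5,8), (6,7); upper bound min(|L|,|R|) = min(6,6) = 6)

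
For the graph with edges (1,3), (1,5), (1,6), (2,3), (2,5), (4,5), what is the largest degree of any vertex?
3 (attained at vertices 1, 5)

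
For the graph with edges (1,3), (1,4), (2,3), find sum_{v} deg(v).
6 (handshake: sum of degrees = 2|E| = 2 x 3 = 6)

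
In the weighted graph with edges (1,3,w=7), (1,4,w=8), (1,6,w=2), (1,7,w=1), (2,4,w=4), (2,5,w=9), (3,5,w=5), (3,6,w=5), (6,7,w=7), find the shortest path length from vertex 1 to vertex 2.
12 (path: 1 -> 4 -> 2; weights 8 + 4 = 12)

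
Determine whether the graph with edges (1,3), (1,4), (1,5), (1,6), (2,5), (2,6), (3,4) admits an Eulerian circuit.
Yes (the graph is connected and all 6 vertices have even degree)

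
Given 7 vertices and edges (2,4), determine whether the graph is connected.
No, it has 6 components: {1}, {2, 4}, {3}, {5}, {6}, {7}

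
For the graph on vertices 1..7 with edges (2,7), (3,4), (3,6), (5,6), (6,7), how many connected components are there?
2 (components: {1}, {2, 3, 4, 5, 6, 7})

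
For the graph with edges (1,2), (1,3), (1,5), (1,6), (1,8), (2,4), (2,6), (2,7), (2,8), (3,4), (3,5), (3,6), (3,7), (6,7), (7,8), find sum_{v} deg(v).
30 (handshake: sum of degrees = 2|E| = 2 x 15 = 30)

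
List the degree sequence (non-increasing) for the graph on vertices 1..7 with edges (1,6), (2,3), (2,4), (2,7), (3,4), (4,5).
[3, 3, 2, 1, 1, 1, 1] (degrees: deg(1)=1, deg(2)=3, deg(3)=2, deg(4)=3, deg(5)=1, deg(6)=1, deg(7)=1)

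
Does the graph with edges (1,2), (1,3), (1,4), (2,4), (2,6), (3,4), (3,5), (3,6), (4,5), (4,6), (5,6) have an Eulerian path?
No (4 vertices have odd degree: {1, 2, 4, 5}; Eulerian path requires 0 or 2)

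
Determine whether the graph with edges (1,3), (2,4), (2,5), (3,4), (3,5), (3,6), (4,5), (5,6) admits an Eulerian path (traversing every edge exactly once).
Yes (the graph is connected and exactly 2 vertices have odd degree: {1, 4}; any Eulerian path must start and end at those)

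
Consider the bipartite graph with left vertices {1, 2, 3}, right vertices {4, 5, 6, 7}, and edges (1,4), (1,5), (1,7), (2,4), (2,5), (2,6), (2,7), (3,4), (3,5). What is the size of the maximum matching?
3 (matching: (1,7), (2,6), (3,5); upper bound min(|L|,|R|) = min(3,4) = 3)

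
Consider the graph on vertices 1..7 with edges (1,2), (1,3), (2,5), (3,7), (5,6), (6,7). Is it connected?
No, it has 2 components: {1, 2, 3, 5, 6, 7}, {4}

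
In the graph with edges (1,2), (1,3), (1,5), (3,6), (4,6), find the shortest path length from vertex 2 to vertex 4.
4 (path: 2 -> 1 -> 3 -> 6 -> 4, 4 edges)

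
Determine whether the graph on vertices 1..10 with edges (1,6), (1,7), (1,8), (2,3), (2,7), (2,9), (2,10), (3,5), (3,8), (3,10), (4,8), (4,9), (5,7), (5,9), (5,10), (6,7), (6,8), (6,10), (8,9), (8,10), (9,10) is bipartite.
No (odd cycle of length 3: 8 -> 1 -> 6 -> 8)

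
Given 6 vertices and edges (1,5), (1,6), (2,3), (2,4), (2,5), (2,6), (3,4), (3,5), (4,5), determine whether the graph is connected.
Yes (BFS from 1 visits [1, 5, 6, 2, 3, 4] — all 6 vertices reached)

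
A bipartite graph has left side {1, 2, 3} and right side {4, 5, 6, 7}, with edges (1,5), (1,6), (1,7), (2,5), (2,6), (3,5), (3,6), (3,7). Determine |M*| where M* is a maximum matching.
3 (matching: (1,7), (2,6), (3,5); upper bound min(|L|,|R|) = min(3,4) = 3)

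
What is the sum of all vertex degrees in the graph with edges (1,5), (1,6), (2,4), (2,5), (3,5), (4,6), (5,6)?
14 (handshake: sum of degrees = 2|E| = 2 x 7 = 14)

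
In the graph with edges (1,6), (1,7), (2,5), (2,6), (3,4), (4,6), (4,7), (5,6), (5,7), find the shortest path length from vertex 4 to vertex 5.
2 (path: 4 -> 7 -> 5, 2 edges)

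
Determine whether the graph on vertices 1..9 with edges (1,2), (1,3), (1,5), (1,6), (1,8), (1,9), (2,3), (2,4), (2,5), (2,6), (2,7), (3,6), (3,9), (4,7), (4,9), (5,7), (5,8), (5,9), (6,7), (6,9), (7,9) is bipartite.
No (odd cycle of length 3: 2 -> 1 -> 6 -> 2)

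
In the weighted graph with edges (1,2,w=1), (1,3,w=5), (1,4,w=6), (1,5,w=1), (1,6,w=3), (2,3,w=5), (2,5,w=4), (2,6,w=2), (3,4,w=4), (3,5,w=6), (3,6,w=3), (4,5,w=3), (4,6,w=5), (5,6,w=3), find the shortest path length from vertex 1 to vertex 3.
5 (path: 1 -> 3; weights 5 = 5)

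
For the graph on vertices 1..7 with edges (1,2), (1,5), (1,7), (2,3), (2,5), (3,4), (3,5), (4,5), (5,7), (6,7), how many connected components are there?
1 (components: {1, 2, 3, 4, 5, 6, 7})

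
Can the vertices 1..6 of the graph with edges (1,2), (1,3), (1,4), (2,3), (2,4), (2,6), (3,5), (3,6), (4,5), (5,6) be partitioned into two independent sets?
No (odd cycle of length 3: 3 -> 1 -> 2 -> 3)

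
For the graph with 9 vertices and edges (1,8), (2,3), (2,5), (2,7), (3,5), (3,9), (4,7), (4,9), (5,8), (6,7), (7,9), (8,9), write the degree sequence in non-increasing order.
[4, 4, 3, 3, 3, 3, 2, 1, 1] (degrees: deg(1)=1, deg(2)=3, deg(3)=3, deg(4)=2, deg(5)=3, deg(6)=1, deg(7)=4, deg(8)=3, deg(9)=4)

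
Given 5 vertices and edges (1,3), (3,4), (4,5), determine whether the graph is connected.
No, it has 2 components: {1, 3, 4, 5}, {2}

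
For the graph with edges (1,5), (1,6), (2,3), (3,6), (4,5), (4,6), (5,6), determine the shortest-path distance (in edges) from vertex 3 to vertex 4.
2 (path: 3 -> 6 -> 4, 2 edges)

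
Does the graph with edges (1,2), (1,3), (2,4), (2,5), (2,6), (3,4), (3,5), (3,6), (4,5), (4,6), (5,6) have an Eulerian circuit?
Yes (the graph is connected and all 6 vertices have even degree)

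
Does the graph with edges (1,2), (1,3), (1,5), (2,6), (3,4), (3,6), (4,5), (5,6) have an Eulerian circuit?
No (4 vertices have odd degree: {1, 3, 5, 6}; Eulerian circuit requires 0)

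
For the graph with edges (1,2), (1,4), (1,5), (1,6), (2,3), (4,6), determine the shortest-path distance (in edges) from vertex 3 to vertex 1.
2 (path: 3 -> 2 -> 1, 2 edges)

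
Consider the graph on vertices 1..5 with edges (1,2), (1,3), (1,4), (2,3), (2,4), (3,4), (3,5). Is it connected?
Yes (BFS from 1 visits [1, 2, 3, 4, 5] — all 5 vertices reached)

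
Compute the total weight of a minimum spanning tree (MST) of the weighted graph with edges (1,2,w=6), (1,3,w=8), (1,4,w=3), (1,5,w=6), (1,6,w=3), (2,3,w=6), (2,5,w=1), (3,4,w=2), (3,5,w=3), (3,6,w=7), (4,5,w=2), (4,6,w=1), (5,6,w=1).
8 (MST edges: (1,4,w=3), (2,5,w=1), (3,4,w=2), (4,6,w=1), (5,6,w=1); sum of weights 3 + 1 + 2 + 1 + 1 = 8)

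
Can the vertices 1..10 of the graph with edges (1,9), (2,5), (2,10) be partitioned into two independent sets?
Yes. Partition: {1, 2, 3, 4, 6, 7, 8}, {5, 9, 10}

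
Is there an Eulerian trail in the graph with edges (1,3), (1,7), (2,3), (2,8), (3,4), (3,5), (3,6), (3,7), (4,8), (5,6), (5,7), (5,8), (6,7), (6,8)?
Yes — and in fact it has an Eulerian circuit (the graph is connected and all 8 vertices have even degree)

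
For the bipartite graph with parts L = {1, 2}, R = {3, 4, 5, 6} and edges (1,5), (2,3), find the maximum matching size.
2 (matching: (1,5), (2,3); upper bound min(|L|,|R|) = min(2,4) = 2)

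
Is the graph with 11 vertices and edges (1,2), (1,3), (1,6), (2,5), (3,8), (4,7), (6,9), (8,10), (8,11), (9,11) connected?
No, it has 2 components: {1, 2, 3, 5, 6, 8, 9, 10, 11}, {4, 7}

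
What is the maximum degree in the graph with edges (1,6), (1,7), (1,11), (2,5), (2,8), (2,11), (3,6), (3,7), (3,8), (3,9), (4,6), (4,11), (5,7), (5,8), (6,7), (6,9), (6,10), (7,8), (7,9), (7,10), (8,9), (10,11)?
7 (attained at vertex 7)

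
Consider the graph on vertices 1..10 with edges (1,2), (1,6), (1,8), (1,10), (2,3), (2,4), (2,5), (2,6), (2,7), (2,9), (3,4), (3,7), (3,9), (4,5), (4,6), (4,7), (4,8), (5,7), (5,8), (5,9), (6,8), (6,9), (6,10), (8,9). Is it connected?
Yes (BFS from 1 visits [1, 2, 6, 8, 10, 3, 4, 5, 7, 9] — all 10 vertices reached)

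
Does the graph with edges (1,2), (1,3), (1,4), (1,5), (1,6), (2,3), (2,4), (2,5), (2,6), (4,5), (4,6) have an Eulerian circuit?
No (4 vertices have odd degree: {1, 2, 5, 6}; Eulerian circuit requires 0)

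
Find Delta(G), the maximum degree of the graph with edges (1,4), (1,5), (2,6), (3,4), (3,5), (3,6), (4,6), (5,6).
4 (attained at vertex 6)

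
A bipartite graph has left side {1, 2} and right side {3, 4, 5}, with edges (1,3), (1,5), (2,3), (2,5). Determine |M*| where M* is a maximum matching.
2 (matching: (1,5), (2,3); upper bound min(|L|,|R|) = min(2,3) = 2)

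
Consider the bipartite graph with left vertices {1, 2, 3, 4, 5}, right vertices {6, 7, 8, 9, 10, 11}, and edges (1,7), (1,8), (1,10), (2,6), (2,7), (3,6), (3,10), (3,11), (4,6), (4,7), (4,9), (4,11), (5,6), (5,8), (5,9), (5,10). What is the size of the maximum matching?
5 (matching: (1,10), (2,7), (3,11), (4,9), (5,8); upper bound min(|L|,|R|) = min(5,6) = 5)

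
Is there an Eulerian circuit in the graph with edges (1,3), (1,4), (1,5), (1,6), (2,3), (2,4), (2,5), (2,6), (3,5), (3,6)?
No (2 vertices have odd degree: {5, 6}; Eulerian circuit requires 0)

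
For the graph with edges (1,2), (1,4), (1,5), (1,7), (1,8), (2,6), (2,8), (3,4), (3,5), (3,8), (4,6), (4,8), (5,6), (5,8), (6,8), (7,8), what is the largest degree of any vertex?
7 (attained at vertex 8)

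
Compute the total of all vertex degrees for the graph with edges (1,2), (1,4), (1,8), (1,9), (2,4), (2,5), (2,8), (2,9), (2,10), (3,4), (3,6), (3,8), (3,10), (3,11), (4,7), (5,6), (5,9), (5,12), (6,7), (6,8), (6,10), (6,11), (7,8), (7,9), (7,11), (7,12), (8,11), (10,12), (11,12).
58 (handshake: sum of degrees = 2|E| = 2 x 29 = 58)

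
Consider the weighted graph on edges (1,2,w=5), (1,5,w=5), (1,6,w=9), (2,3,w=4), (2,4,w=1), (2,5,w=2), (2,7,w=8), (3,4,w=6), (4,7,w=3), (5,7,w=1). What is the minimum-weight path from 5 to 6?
14 (path: 5 -> 1 -> 6; weights 5 + 9 = 14)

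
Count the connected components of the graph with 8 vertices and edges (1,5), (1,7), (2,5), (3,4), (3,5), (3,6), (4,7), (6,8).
1 (components: {1, 2, 3, 4, 5, 6, 7, 8})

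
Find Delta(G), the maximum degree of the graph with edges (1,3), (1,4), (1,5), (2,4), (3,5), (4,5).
3 (attained at vertices 1, 4, 5)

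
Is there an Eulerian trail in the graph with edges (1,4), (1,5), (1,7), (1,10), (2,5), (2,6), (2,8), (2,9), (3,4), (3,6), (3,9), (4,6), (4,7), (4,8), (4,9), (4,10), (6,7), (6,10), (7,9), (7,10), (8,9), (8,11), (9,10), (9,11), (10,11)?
No (6 vertices have odd degree: {3, 4, 6, 7, 9, 11}; Eulerian path requires 0 or 2)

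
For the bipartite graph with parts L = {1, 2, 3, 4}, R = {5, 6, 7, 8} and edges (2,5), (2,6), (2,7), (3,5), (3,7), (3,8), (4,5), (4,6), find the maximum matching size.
3 (matching: (2,7), (3,8), (4,6); upper bound min(|L|,|R|) = min(4,4) = 4)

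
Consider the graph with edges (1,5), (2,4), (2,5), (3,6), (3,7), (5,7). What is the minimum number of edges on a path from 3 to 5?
2 (path: 3 -> 7 -> 5, 2 edges)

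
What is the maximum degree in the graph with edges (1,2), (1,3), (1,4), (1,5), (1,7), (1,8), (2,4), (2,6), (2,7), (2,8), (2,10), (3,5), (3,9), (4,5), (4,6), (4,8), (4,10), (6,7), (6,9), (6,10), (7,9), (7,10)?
6 (attained at vertices 1, 2, 4)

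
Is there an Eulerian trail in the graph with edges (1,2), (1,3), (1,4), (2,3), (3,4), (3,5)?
Yes (the graph is connected and exactly 2 vertices have odd degree: {1, 5}; any Eulerian path must start and end at those)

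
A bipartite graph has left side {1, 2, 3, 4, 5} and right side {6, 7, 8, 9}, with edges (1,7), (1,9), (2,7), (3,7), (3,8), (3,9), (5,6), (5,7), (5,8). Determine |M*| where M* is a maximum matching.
4 (matching: (1,9), (2,7), (3,8), (5,6); upper bound min(|L|,|R|) = min(5,4) = 4)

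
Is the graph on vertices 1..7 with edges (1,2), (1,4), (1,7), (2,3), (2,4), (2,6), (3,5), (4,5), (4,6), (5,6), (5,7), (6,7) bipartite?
No (odd cycle of length 3: 4 -> 1 -> 2 -> 4)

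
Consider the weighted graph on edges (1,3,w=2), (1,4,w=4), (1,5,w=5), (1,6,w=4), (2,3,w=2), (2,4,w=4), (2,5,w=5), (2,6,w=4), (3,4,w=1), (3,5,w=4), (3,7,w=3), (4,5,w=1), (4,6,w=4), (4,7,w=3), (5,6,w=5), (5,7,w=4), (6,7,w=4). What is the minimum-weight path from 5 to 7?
4 (path: 5 -> 7; weights 4 = 4)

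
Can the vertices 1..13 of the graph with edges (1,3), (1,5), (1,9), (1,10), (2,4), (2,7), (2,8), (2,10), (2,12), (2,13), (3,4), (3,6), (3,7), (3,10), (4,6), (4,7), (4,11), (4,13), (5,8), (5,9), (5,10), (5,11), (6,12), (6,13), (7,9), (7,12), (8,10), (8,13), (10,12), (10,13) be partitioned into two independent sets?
No (odd cycle of length 3: 10 -> 1 -> 3 -> 10)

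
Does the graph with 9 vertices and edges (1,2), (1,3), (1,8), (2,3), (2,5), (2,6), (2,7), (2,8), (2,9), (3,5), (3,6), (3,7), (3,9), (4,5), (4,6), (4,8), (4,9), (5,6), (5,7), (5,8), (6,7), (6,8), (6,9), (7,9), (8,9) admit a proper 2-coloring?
No (odd cycle of length 3: 3 -> 1 -> 2 -> 3)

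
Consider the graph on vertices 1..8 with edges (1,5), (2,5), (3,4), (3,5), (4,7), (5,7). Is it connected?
No, it has 3 components: {1, 2, 3, 4, 5, 7}, {6}, {8}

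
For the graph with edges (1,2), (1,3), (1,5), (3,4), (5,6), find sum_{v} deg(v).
10 (handshake: sum of degrees = 2|E| = 2 x 5 = 10)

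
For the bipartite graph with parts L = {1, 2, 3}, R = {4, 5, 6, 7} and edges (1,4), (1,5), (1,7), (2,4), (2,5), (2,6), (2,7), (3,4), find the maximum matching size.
3 (matching: (1,7), (2,6), (3,4); upper bound min(|L|,|R|) = min(3,4) = 3)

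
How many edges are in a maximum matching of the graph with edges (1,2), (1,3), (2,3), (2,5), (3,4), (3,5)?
2 (matching: (2,5), (3,4); upper bound floor(n/2) = floor(5/2) = 2)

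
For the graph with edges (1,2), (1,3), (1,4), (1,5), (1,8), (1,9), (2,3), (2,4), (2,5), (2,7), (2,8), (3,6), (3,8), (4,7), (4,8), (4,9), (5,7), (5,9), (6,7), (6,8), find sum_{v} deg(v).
40 (handshake: sum of degrees = 2|E| = 2 x 20 = 40)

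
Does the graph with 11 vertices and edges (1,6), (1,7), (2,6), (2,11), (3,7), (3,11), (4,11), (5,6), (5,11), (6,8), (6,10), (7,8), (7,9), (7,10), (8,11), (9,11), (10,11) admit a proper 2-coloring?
Yes. Partition: {1, 2, 3, 4, 5, 8, 9, 10}, {6, 7, 11}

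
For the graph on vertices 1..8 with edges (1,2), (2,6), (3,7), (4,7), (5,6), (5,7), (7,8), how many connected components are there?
1 (components: {1, 2, 3, 4, 5, 6, 7, 8})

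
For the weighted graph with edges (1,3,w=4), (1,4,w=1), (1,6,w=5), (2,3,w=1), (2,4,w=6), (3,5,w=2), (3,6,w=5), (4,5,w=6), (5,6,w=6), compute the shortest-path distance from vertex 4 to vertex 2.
6 (path: 4 -> 2; weights 6 = 6)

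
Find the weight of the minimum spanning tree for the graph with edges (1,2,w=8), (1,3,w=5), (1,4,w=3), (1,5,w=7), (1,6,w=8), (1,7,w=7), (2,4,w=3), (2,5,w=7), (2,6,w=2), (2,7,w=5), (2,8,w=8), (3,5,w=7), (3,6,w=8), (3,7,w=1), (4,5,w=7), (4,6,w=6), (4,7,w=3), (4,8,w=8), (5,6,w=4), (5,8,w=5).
21 (MST edges: (1,4,w=3), (2,4,w=3), (2,6,w=2), (3,7,w=1), (4,7,w=3), (5,6,w=4), (5,8,w=5); sum of weights 3 + 3 + 2 + 1 + 3 + 4 + 5 = 21)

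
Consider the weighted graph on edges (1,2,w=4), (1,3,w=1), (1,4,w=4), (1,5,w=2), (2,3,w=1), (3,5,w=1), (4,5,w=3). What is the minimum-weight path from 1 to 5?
2 (path: 1 -> 5; weights 2 = 2)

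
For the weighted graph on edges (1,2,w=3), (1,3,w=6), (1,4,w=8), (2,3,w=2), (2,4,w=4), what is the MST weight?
9 (MST edges: (1,2,w=3), (2,3,w=2), (2,4,w=4); sum of weights 3 + 2 + 4 = 9)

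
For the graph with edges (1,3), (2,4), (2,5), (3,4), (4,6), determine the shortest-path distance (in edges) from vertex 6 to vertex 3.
2 (path: 6 -> 4 -> 3, 2 edges)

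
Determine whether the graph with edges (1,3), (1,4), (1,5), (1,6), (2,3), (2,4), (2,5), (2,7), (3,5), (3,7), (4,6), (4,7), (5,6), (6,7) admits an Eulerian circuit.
Yes (the graph is connected and all 7 vertices have even degree)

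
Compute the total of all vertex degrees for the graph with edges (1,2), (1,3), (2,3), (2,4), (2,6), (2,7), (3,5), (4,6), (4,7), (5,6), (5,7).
22 (handshake: sum of degrees = 2|E| = 2 x 11 = 22)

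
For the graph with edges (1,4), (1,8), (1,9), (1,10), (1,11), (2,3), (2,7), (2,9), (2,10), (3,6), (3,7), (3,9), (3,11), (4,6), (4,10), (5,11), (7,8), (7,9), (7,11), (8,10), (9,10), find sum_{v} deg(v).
42 (handshake: sum of degrees = 2|E| = 2 x 21 = 42)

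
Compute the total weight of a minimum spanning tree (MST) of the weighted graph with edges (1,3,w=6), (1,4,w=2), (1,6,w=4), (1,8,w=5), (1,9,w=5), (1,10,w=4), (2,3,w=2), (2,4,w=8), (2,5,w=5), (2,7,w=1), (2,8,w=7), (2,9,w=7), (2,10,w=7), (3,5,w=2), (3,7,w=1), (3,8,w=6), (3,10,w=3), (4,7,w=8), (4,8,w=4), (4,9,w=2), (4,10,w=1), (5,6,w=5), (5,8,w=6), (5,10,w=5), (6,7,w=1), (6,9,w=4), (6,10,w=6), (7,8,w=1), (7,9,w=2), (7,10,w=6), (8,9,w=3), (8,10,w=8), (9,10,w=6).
13 (MST edges: (1,4,w=2), (2,7,w=1), (3,5,w=2), (3,7,w=1), (4,9,w=2), (4,10,w=1), (6,7,w=1), (7,8,w=1), (7,9,w=2); sum of weights 2 + 1 + 2 + 1 + 2 + 1 + 1 + 1 + 2 = 13)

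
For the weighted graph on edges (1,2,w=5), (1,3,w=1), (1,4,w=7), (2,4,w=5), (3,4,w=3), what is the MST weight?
9 (MST edges: (1,2,w=5), (1,3,w=1), (3,4,w=3); sum of weights 5 + 1 + 3 = 9)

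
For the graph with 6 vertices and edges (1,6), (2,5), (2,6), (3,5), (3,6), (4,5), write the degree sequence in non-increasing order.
[3, 3, 2, 2, 1, 1] (degrees: deg(1)=1, deg(2)=2, deg(3)=2, deg(4)=1, deg(5)=3, deg(6)=3)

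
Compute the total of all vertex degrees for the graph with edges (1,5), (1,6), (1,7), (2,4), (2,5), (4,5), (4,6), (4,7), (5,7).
18 (handshake: sum of degrees = 2|E| = 2 x 9 = 18)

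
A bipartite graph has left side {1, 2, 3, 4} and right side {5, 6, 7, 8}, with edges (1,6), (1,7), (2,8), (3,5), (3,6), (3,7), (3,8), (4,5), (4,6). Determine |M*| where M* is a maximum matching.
4 (matching: (1,7), (2,8), (3,6), (4,5); upper bound min(|L|,|R|) = min(4,4) = 4)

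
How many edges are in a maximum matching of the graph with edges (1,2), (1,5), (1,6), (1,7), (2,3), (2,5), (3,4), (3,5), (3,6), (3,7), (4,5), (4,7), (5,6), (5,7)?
3 (matching: (1,7), (2,5), (3,6); upper bound floor(n/2) = floor(7/2) = 3)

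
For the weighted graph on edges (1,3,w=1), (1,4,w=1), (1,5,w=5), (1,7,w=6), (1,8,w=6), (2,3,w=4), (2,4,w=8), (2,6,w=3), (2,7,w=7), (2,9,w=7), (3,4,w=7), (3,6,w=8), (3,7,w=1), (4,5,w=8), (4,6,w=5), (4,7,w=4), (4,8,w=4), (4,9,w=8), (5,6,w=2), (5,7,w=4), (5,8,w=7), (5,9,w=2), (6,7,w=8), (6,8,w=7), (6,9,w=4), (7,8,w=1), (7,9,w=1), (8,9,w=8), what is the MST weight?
12 (MST edges: (1,3,w=1), (1,4,w=1), (2,6,w=3), (3,7,w=1), (5,6,w=2), (5,9,w=2), (7,8,w=1), (7,9,w=1); sum of weights 1 + 1 + 3 + 1 + 2 + 2 + 1 + 1 = 12)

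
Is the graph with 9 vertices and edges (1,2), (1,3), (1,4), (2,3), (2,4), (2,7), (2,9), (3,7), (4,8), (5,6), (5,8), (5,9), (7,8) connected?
Yes (BFS from 1 visits [1, 2, 3, 4, 7, 9, 8, 5, 6] — all 9 vertices reached)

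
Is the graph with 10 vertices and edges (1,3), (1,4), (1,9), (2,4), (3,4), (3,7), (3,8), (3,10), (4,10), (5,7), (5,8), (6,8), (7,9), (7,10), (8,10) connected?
Yes (BFS from 1 visits [1, 3, 4, 9, 7, 8, 10, 2, 5, 6] — all 10 vertices reached)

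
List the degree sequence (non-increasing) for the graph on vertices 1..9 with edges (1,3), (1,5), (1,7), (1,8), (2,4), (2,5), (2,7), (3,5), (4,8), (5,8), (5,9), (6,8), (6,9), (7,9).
[5, 4, 4, 3, 3, 3, 2, 2, 2] (degrees: deg(1)=4, deg(2)=3, deg(3)=2, deg(4)=2, deg(5)=5, deg(6)=2, deg(7)=3, deg(8)=4, deg(9)=3)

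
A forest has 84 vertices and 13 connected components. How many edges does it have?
71 (Each of the 13 component trees on V_i vertices has V_i - 1 edges; summing gives V - C = 84 - 13 = 71)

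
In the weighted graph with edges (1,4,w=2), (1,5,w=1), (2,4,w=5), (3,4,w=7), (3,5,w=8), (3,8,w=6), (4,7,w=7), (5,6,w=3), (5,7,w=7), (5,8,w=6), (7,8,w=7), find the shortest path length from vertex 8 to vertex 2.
14 (path: 8 -> 5 -> 1 -> 4 -> 2; weights 6 + 1 + 2 + 5 = 14)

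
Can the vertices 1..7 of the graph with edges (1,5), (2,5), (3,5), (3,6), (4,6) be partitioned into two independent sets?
Yes. Partition: {1, 2, 3, 4, 7}, {5, 6}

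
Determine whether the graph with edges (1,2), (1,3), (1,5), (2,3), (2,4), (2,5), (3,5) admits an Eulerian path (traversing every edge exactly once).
No (4 vertices have odd degree: {1, 3, 4, 5}; Eulerian path requires 0 or 2)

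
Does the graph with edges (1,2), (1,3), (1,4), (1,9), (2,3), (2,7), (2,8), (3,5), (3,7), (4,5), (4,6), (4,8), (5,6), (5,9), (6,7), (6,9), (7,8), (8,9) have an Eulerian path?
Yes — and in fact it has an Eulerian circuit (the graph is connected and all 9 vertices have even degree)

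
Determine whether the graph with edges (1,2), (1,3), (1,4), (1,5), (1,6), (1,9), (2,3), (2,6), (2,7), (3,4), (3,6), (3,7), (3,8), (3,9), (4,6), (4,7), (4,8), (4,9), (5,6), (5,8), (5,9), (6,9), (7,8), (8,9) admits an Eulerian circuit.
No (2 vertices have odd degree: {3, 8}; Eulerian circuit requires 0)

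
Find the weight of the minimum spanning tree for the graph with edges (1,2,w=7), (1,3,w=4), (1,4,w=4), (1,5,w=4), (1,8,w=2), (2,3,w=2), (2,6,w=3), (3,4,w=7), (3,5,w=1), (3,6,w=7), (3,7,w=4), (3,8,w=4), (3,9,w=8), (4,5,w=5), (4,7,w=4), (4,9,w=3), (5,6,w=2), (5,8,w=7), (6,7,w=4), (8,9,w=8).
22 (MST edges: (1,3,w=4), (1,4,w=4), (1,8,w=2), (2,3,w=2), (3,5,w=1), (3,7,w=4), (4,9,w=3), (5,6,w=2); sum of weights 4 + 4 + 2 + 2 + 1 + 4 + 3 + 2 = 22)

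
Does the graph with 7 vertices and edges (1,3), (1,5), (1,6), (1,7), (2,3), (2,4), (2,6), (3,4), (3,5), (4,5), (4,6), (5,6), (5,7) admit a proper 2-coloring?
No (odd cycle of length 3: 7 -> 1 -> 5 -> 7)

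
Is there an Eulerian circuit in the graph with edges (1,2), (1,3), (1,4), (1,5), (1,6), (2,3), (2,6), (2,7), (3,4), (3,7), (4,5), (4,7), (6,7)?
No (2 vertices have odd degree: {1, 6}; Eulerian circuit requires 0)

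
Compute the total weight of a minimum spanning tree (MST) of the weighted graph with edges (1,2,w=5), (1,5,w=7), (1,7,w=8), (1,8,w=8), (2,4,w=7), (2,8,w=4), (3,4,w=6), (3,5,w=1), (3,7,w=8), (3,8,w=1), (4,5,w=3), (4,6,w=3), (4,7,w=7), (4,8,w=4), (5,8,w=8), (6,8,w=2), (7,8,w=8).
23 (MST edges: (1,2,w=5), (2,8,w=4), (3,5,w=1), (3,8,w=1), (4,6,w=3), (4,7,w=7), (6,8,w=2); sum of weights 5 + 4 + 1 + 1 + 3 + 7 + 2 = 23)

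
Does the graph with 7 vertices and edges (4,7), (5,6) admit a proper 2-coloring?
Yes. Partition: {1, 2, 3, 4, 5}, {6, 7}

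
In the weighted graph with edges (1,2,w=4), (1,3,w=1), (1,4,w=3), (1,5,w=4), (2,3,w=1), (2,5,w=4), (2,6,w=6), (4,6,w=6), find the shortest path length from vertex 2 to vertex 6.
6 (path: 2 -> 6; weights 6 = 6)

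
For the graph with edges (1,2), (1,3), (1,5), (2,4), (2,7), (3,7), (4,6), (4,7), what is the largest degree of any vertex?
3 (attained at vertices 1, 2, 4, 7)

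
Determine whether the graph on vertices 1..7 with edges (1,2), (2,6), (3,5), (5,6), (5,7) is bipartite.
Yes. Partition: {1, 3, 4, 6, 7}, {2, 5}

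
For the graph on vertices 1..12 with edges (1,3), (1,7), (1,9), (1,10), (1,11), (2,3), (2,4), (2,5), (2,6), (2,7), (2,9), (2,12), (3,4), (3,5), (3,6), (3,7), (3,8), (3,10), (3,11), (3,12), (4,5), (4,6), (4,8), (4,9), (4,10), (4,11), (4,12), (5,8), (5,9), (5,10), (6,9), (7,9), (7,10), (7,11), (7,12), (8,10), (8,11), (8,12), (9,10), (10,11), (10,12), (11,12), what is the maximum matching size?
6 (matching: (1,10), (2,6), (3,7), (4,9), (5,8), (11,12); upper bound floor(n/2) = floor(12/2) = 6)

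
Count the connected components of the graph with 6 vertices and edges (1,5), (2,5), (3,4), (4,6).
2 (components: {1, 2, 5}, {3, 4, 6})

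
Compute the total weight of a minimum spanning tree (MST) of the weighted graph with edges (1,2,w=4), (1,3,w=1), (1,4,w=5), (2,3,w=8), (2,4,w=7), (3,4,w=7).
10 (MST edges: (1,2,w=4), (1,3,w=1), (1,4,w=5); sum of weights 4 + 1 + 5 = 10)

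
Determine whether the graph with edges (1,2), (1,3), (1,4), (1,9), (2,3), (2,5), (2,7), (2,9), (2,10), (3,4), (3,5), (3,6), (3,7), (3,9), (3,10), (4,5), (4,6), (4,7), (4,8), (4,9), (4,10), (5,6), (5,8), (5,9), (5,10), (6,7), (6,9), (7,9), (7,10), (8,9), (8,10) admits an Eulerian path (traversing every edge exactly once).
Yes (the graph is connected and exactly 2 vertices have odd degree: {5, 6}; any Eulerian path must start and end at those)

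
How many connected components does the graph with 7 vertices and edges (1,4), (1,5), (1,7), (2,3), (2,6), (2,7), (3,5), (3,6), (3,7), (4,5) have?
1 (components: {1, 2, 3, 4, 5, 6, 7})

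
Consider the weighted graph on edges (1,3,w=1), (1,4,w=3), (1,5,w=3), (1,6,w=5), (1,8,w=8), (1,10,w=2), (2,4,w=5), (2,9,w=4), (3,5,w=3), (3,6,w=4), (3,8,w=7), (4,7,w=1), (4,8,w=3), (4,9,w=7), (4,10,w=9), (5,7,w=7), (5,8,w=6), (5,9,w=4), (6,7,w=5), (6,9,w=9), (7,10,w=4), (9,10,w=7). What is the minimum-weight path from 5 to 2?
8 (path: 5 -> 9 -> 2; weights 4 + 4 = 8)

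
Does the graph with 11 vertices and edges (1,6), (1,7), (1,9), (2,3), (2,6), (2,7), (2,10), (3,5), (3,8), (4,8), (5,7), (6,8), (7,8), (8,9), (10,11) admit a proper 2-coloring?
Yes. Partition: {1, 2, 5, 8, 11}, {3, 4, 6, 7, 9, 10}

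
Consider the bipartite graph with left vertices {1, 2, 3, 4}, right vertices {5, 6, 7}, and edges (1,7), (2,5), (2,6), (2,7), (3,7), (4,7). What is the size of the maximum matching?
2 (matching: (1,7), (2,6); upper bound min(|L|,|R|) = min(4,3) = 3)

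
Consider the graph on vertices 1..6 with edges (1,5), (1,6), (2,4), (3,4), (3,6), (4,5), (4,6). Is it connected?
Yes (BFS from 1 visits [1, 5, 6, 4, 3, 2] — all 6 vertices reached)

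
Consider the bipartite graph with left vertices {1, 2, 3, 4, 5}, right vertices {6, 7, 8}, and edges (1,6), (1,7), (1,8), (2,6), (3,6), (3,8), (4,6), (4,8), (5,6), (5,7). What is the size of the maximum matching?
3 (matching: (1,8), (2,6), (5,7); upper bound min(|L|,|R|) = min(5,3) = 3)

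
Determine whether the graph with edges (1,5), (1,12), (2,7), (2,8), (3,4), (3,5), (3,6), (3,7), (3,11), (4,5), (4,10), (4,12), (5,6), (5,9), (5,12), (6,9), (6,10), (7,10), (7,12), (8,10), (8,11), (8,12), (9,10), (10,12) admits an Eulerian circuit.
No (2 vertices have odd degree: {3, 9}; Eulerian circuit requires 0)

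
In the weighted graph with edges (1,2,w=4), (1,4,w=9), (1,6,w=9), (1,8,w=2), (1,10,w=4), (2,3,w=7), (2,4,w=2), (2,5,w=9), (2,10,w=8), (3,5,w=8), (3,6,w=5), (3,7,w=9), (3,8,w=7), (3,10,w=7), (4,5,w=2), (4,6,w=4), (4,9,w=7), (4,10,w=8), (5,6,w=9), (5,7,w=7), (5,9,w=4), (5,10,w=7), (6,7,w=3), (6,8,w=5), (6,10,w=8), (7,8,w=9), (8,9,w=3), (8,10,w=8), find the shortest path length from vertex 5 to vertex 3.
8 (path: 5 -> 3; weights 8 = 8)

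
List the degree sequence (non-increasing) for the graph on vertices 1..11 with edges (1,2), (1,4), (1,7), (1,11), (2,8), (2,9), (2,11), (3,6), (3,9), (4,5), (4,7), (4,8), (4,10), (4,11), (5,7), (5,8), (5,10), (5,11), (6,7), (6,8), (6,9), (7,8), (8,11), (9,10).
[6, 6, 5, 5, 5, 4, 4, 4, 4, 3, 2] (degrees: deg(1)=4, deg(2)=4, deg(3)=2, deg(4)=6, deg(5)=5, deg(6)=4, deg(7)=5, deg(8)=6, deg(9)=4, deg(10)=3, deg(11)=5)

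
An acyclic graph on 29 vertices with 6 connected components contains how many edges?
23 (Each of the 6 component trees on V_i vertices has V_i - 1 edges; summing gives V - C = 29 - 6 = 23)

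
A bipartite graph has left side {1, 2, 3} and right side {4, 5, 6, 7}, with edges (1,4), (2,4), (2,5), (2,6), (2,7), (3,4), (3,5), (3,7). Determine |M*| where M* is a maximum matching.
3 (matching: (1,4), (2,6), (3,7); upper bound min(|L|,|R|) = min(3,4) = 3)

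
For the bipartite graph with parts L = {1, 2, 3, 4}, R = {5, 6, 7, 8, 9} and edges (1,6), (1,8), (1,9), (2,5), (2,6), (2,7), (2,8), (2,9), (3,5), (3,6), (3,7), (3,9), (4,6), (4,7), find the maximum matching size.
4 (matching: (1,9), (2,8), (3,7), (4,6); upper bound min(|L|,|R|) = min(4,5) = 4)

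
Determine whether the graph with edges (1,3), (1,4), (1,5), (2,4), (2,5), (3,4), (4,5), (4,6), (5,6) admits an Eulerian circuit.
No (2 vertices have odd degree: {1, 4}; Eulerian circuit requires 0)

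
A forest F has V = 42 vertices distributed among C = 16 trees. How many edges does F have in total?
26 (Each of the 16 component trees on V_i vertices has V_i - 1 edges; summing gives V - C = 42 - 16 = 26)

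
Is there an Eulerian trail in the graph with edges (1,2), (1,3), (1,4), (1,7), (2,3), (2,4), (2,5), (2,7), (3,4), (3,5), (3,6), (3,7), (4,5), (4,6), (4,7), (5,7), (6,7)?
Yes (the graph is connected and exactly 2 vertices have odd degree: {2, 6}; any Eulerian path must start and end at those)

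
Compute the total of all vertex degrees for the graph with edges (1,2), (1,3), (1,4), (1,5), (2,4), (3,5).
12 (handshake: sum of degrees = 2|E| = 2 x 6 = 12)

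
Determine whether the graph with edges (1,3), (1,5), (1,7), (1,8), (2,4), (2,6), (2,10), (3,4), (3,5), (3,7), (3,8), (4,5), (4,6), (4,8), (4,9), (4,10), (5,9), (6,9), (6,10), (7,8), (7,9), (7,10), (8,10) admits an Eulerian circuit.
No (6 vertices have odd degree: {2, 3, 4, 7, 8, 10}; Eulerian circuit requires 0)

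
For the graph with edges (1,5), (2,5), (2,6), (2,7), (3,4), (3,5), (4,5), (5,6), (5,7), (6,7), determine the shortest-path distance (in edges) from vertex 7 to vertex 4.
2 (path: 7 -> 5 -> 4, 2 edges)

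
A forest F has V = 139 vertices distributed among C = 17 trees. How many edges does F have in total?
122 (Each of the 17 component trees on V_i vertices has V_i - 1 edges; summing gives V - C = 139 - 17 = 122)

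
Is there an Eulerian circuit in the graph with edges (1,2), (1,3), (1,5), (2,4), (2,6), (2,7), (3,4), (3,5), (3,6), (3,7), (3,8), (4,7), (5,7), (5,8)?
No (2 vertices have odd degree: {1, 4}; Eulerian circuit requires 0)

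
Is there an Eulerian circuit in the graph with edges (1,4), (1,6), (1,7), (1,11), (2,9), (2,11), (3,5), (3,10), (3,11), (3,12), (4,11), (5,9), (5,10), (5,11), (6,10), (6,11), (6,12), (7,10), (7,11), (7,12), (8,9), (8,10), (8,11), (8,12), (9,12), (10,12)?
Yes (the graph is connected and all 12 vertices have even degree)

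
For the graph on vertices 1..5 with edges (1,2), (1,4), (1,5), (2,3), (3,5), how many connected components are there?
1 (components: {1, 2, 3, 4, 5})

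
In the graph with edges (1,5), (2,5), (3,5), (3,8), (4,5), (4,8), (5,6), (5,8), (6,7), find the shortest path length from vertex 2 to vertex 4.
2 (path: 2 -> 5 -> 4, 2 edges)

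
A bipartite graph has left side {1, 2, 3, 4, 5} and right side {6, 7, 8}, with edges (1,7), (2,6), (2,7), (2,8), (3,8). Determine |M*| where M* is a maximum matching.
3 (matching: (1,7), (2,6), (3,8); upper bound min(|L|,|R|) = min(5,3) = 3)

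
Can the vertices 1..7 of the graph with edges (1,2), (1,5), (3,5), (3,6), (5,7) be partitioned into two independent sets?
Yes. Partition: {1, 3, 4, 7}, {2, 5, 6}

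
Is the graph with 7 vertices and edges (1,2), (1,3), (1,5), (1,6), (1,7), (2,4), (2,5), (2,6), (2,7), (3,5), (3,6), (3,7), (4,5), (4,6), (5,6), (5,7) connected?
Yes (BFS from 1 visits [1, 2, 3, 5, 6, 7, 4] — all 7 vertices reached)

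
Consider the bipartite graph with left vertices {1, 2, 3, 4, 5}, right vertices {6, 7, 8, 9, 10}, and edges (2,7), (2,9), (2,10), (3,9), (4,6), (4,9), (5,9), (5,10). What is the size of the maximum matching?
4 (matching: (2,7), (3,9), (4,6), (5,10); upper bound min(|L|,|R|) = min(5,5) = 5)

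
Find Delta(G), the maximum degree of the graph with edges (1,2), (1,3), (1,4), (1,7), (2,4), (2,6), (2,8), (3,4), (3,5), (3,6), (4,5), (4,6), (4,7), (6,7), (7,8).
6 (attained at vertex 4)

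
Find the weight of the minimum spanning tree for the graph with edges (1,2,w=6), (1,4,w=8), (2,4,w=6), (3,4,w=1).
13 (MST edges: (1,2,w=6), (2,4,w=6), (3,4,w=1); sum of weights 6 + 6 + 1 = 13)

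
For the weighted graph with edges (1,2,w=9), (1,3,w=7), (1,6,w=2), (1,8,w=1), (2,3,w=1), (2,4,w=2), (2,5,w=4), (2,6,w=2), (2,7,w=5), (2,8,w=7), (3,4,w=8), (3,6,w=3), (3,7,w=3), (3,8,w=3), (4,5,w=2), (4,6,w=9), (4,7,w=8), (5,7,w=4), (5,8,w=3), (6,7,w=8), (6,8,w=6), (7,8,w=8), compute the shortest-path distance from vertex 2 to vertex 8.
4 (path: 2 -> 3 -> 8; weights 1 + 3 = 4)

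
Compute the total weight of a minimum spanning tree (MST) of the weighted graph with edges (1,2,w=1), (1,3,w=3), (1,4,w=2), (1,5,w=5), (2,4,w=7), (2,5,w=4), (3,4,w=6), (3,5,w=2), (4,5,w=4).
8 (MST edges: (1,2,w=1), (1,3,w=3), (1,4,w=2), (3,5,w=2); sum of weights 1 + 3 + 2 + 2 = 8)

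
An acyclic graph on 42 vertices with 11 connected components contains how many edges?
31 (Each of the 11 component trees on V_i vertices has V_i - 1 edges; summing gives V - C = 42 - 11 = 31)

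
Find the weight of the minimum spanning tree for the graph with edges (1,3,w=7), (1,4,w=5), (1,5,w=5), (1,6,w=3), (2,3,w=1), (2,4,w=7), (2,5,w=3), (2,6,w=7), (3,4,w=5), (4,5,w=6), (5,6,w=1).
13 (MST edges: (1,4,w=5), (1,6,w=3), (2,3,w=1), (2,5,w=3), (5,6,w=1); sum of weights 5 + 3 + 1 + 3 + 1 = 13)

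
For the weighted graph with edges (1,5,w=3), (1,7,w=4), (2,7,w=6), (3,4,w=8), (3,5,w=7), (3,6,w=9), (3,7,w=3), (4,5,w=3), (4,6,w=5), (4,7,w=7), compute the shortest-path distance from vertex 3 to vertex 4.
8 (path: 3 -> 4; weights 8 = 8)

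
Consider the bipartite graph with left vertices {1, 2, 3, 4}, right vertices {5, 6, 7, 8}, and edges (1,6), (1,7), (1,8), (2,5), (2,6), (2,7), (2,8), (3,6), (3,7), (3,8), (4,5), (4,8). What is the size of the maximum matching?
4 (matching: (1,8), (2,7), (3,6), (4,5); upper bound min(|L|,|R|) = min(4,4) = 4)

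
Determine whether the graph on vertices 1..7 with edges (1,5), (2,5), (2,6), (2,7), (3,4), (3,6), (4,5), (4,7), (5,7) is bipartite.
No (odd cycle of length 3: 4 -> 5 -> 7 -> 4)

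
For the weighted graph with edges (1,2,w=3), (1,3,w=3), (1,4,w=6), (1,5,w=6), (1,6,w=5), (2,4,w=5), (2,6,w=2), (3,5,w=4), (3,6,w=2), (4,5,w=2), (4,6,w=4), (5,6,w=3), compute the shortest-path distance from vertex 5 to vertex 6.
3 (path: 5 -> 6; weights 3 = 3)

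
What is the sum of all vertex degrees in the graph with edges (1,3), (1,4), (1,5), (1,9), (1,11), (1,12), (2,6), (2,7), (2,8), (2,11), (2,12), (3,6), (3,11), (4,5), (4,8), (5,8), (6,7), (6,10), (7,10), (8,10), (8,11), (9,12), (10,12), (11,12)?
48 (handshake: sum of degrees = 2|E| = 2 x 24 = 48)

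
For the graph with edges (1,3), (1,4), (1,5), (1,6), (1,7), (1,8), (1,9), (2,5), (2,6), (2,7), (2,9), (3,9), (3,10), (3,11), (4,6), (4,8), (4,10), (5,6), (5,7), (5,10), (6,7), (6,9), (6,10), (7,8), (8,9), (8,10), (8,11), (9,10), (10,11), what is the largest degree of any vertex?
7 (attained at vertices 1, 6, 10)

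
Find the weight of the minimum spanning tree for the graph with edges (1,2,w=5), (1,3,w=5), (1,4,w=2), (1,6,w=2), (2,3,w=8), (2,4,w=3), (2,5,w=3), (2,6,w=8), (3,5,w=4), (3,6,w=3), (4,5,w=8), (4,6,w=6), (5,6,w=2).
12 (MST edges: (1,4,w=2), (1,6,w=2), (2,4,w=3), (3,6,w=3), (5,6,w=2); sum of weights 2 + 2 + 3 + 3 + 2 = 12)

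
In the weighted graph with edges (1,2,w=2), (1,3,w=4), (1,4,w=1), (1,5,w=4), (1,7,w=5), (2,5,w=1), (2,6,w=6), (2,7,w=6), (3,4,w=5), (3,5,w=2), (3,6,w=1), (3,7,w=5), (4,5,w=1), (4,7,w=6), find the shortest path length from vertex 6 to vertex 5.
3 (path: 6 -> 3 -> 5; weights 1 + 2 = 3)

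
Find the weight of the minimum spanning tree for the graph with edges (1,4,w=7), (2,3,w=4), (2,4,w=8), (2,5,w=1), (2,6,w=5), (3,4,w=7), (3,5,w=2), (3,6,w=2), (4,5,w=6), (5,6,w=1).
17 (MST edges: (1,4,w=7), (2,5,w=1), (3,5,w=2), (4,5,w=6), (5,6,w=1); sum of weights 7 + 1 + 2 + 6 + 1 = 17)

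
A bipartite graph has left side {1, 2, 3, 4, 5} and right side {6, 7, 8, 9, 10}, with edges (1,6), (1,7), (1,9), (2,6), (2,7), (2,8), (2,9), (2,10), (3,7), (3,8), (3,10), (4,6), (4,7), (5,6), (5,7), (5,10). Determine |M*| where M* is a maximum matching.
5 (matching: (1,9), (2,10), (3,8), (4,7), (5,6); upper bound min(|L|,|R|) = min(5,5) = 5)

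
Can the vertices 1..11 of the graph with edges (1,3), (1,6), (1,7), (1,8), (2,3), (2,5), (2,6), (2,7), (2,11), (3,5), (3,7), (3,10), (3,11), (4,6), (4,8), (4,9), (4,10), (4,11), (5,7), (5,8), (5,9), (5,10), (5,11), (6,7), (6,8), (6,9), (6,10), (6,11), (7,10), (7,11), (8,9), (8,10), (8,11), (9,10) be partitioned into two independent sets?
No (odd cycle of length 3: 3 -> 1 -> 7 -> 3)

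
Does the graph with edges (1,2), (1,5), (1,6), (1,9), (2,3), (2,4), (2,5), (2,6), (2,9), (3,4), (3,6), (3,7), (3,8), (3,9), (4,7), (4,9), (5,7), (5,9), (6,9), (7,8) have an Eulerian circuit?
Yes (the graph is connected and all 9 vertices have even degree)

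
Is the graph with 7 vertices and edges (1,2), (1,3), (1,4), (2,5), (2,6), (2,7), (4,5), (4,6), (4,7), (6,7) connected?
Yes (BFS from 1 visits [1, 2, 3, 4, 5, 6, 7] — all 7 vertices reached)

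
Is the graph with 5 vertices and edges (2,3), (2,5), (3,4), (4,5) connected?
No, it has 2 components: {1}, {2, 3, 4, 5}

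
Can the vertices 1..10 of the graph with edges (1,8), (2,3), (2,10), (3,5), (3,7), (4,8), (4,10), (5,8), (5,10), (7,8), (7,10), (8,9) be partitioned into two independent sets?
Yes. Partition: {1, 2, 4, 5, 6, 7, 9}, {3, 8, 10}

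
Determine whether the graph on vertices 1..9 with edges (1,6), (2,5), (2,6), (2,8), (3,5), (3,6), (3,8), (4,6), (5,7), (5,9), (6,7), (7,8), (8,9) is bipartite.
Yes. Partition: {1, 2, 3, 4, 7, 9}, {5, 6, 8}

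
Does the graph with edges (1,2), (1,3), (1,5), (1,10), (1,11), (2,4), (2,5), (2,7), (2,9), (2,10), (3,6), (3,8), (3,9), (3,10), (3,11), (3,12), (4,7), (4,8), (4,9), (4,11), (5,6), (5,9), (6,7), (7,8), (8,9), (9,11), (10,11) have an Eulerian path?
No (6 vertices have odd degree: {1, 3, 4, 6, 11, 12}; Eulerian path requires 0 or 2)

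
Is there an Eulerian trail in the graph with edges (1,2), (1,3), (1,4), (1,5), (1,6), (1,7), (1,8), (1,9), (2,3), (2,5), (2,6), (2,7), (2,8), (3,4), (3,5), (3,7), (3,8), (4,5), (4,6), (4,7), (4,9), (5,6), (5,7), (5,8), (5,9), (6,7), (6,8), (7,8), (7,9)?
Yes — and in fact it has an Eulerian circuit (the graph is connected and all 9 vertices have even degree)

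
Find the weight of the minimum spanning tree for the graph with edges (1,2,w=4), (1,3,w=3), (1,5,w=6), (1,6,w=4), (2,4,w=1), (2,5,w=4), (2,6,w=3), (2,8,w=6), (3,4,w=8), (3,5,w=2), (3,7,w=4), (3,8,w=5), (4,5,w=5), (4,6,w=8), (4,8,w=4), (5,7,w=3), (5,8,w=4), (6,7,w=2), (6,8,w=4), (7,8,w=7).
18 (MST edges: (1,3,w=3), (2,4,w=1), (2,6,w=3), (3,5,w=2), (4,8,w=4), (5,7,w=3), (6,7,w=2); sum of weights 3 + 1 + 3 + 2 + 4 + 3 + 2 = 18)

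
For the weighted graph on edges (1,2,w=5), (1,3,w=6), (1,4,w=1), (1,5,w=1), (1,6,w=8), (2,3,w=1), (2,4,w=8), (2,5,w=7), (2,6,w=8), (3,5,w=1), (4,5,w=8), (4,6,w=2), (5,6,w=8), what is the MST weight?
6 (MST edges: (1,4,w=1), (1,5,w=1), (2,3,w=1), (3,5,w=1), (4,6,w=2); sum of weights 1 + 1 + 1 + 1 + 2 = 6)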